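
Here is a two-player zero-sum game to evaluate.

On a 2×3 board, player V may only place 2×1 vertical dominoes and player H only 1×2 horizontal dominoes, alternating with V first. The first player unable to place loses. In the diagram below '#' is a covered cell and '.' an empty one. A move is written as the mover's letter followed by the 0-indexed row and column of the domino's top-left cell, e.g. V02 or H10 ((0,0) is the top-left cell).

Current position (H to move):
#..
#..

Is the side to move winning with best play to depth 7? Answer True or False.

ply 1, H at #../#.. | H01=+1→###/#..*; H11=+1→#../###
ply 2: ###/#.. is terminal -1 (V); from #../#.. depth 7

H winning at [#../#..]: True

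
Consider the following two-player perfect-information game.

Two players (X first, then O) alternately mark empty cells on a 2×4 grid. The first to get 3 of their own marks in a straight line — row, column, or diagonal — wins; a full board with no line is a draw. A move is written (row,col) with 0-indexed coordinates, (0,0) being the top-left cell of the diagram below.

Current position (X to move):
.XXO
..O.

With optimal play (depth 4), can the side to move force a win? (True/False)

X winning at [.XXO/..O.]: True

ply 1, X at .XXO/..O. | (0,0)=+1→XXXO/..O.*; (1,0)=+0→.XXO/X.O.; (1,1)=+0→.XXO/.XO.; (1,3)=+0→.XXO/..OX
ply 2: XXXO/..O. is terminal -1 (O); from .XXO/..O. depth 4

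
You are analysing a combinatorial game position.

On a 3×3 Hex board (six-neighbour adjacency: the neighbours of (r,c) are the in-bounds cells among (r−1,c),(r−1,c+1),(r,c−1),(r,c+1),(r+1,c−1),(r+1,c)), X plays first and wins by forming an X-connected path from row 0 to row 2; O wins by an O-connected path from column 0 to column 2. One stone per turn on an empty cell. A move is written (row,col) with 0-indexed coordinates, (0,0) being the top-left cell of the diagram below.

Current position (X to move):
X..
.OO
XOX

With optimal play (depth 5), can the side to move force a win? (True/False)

X winning at [X../.OO/XOX]: True

p1 X@[X../.OO/XOX]: (0,1)[XX./.OO/XOX]-1 (0,2)[X.X/.OO/XOX]-1 (1,0)[X../XOO/XOX]+1*
p2 O@[X../XOO/XOX] terminal -1; root [X../.OO/XOX] d5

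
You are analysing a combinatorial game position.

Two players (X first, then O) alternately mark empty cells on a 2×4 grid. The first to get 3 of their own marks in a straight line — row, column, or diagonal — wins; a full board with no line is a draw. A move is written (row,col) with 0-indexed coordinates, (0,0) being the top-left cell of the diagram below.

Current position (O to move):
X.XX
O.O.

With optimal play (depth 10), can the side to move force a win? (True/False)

p1 O@[X.XX/O.O.]: (0,1)[XOXX/O.O.]+0 (1,1)[X.XX/OOO.]+1* (1,3)[X.XX/O.OO]-1
p2 X@[X.XX/OOO.] terminal -1; root [X.XX/O.O.] d10

O winning at [X.XX/O.O.]: True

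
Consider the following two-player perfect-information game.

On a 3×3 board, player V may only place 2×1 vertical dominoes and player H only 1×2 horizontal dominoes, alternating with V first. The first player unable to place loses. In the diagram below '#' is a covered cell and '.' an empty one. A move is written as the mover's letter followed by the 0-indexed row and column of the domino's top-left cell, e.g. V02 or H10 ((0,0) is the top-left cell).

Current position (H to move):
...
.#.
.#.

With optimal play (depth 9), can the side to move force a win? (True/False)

H winning at [.../.#./.#.]: False

[.../.#./.#.] H move#1: H00:-1/##./.#./.#.*, H01:-1/.##/.#./.#.
[##./.#./.#.] V move#2: V02:+1/###/.##/.#.*, V10:+1/##./##./##., V12:+1/##./.##/.##
[###/.##/.#.] end (terminal -1, H#3); searched .../.#./.#. to 9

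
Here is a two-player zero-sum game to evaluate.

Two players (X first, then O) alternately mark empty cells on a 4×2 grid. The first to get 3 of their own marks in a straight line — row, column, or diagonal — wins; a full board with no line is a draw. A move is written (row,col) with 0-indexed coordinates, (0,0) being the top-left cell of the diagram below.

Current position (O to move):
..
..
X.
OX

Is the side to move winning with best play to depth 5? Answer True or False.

ply 1, O at ../../X./OX | (0,0)=+0→O./../X./OX*; (0,1)=+0→.O/../X./OX; (1,0)=+0→../O./X./OX; (1,1)=+0→../.O/X./OX; (2,1)=+0→../../XO/OX
ply 2, X at O./../X./OX | (0,1)=+0→OX/../X./OX*; (1,0)=+0→O./X./X./OX; (1,1)=+0→O./.X/X./OX; (2,1)=+0→O./../XX/OX
ply 3, O at OX/../X./OX | (1,0)=+0→OX/O./X./OX*; (1,1)=+0→OX/.O/X./OX; (2,1)=+0→OX/../XO/OX
ply 4, X at OX/O./X./OX | (1,1)=+0→OX/OX/X./OX*; (2,1)=+0→OX/O./XX/OX
ply 5, O at OX/OX/X./OX | (2,1)=+0→OX/OX/XO/OX*
ply 6: OX/OX/XO/OX is terminal +0 (X); from ../../X./OX depth 5

O winning at [../../X./OX]: False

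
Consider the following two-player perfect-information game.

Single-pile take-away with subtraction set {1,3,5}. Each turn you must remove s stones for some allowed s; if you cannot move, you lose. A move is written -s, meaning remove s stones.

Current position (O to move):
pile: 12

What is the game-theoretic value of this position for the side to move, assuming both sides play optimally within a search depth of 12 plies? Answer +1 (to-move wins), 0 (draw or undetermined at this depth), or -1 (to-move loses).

value(12, O) = -1

[12] O move#1: -1:-1/11*, -3:-1/9, -5:-1/7
[11] X move#2: -1:+1/10*, -3:+1/8, -5:+1/6
[10] O move#3: -1:-1/9*, -3:-1/7, -5:-1/5
[9] X move#4: -1:+1/8*, -3:+1/6, -5:+1/4
[8] O move#5: -1:-1/7*, -3:-1/5, -5:-1/3
[7] X move#6: -1:+1/6*, -3:+1/4, -5:+1/2
[6] O move#7: -1:-1/5*, -3:-1/3, -5:-1/1
[5] X move#8: -1:+1/4*, -3:+1/2, -5:+1/0
[4] O move#9: -1:-1/3*, -3:-1/1
[3] X move#10: -1:+1/2*, -3:+1/0
[2] O move#11: -1:-1/1*
[1] X move#12: -1:+1/0*
[0] end (terminal -1, O#13); searched 12 to 12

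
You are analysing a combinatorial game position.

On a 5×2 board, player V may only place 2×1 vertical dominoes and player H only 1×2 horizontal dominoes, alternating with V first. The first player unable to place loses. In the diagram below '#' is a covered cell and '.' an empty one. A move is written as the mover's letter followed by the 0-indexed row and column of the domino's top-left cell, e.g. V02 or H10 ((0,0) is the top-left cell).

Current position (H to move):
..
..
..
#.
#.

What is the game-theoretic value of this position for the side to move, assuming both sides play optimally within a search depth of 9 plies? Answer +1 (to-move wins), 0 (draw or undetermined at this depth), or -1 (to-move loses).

ply 1, H at ../../../#./#. | H00=-1→##/../../#./#.; H10=+1→../##/../#./#.*; H20=-1→../../##/#./#.
ply 2, V at ../##/../#./#. | V21=-1→../##/.#/##/#.*; V31=-1→../##/../##/##
ply 3, H at ../##/.#/##/#. | H00=+1→##/##/.#/##/#.*
ply 4: ##/##/.#/##/#. is terminal -1 (V); from ../../../#./#. depth 9

value(../../../#./#., H) = +1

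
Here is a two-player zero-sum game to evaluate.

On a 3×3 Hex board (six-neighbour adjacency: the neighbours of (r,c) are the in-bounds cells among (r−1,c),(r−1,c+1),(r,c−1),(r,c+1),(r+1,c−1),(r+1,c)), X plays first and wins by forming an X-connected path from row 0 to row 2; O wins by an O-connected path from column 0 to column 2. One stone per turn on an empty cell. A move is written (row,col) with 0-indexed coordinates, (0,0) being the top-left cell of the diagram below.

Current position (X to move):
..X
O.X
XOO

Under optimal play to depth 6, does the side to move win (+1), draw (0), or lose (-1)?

value(..X/O.X/XOO, X) = +1

[..X/O.X/XOO] X move#1: (0,0):-1/X.X/O.X/XOO, (0,1):-1/.XX/O.X/XOO, (1,1):+1/..X/OXX/XOO*
[..X/OXX/XOO] end (terminal -1, O#2); searched ..X/O.X/XOO to 6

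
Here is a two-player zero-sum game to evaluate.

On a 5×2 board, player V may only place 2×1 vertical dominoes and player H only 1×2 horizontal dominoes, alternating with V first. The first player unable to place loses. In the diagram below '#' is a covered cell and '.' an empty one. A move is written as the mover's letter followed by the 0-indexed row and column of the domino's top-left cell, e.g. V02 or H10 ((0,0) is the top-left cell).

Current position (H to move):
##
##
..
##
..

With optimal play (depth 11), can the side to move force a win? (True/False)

H winning at [##/##/../##/..]: True

p1 H@[##/##/../##/..]: H20[##/##/##/##/..]+1* H40[##/##/../##/##]+1
p2 V@[##/##/##/##/..] terminal -1; root [##/##/../##/..] d11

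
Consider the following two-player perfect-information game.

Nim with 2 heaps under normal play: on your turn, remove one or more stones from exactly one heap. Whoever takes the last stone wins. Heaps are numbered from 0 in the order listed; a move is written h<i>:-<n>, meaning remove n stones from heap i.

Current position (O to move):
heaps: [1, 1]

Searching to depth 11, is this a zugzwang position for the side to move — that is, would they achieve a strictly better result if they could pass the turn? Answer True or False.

zugzwang((1,1), O) = True

ply 1, O at (1,1) | h0:-1=-1→(0,1)*; h1:-1=-1→(1,0)
ply 2, X at (0,1) | h1:-1=+1→(0,0)*
ply 3: (0,0) is terminal -1 (O); from (1,1) depth 11
suppose O passes — search the same position with X to move:
pass> ply 1, X at (1,1) | h0:-1=-1→(0,1)*; h1:-1=-1→(1,0)
pass> ply 2, O at (0,1) | h1:-1=+1→(0,0)*
pass> ply 3: (0,0) is terminal -1 (X); from (1,1) depth 11
for O: play -1, pass +1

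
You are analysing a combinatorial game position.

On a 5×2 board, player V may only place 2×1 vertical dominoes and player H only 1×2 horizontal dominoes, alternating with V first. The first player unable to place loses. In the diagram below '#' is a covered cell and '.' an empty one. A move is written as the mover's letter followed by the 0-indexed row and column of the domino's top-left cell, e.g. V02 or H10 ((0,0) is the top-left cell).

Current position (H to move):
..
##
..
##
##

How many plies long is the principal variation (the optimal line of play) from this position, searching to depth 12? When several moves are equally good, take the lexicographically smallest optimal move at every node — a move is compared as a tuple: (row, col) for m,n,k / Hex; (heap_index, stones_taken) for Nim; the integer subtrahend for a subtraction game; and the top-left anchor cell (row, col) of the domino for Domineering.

[../##/../##/##] H move#1: H00:+1/##/##/../##/##*, H20:+1/../##/##/##/##
[##/##/../##/##] end (terminal -1, V#2); searched ../##/../##/## to 12

PV length from [../##/../##/##]: 1 ply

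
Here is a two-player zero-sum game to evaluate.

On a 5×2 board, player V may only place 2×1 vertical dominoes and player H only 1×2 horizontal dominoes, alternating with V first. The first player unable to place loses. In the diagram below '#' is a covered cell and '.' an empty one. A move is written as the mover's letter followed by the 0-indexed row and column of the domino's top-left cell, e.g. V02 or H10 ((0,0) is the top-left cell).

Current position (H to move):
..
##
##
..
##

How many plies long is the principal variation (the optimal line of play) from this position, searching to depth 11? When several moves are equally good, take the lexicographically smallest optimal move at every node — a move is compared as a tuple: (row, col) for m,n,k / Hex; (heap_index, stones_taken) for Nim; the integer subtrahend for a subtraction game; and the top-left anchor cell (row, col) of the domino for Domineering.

PV length from [../##/##/../##]: 1 ply

[../##/##/../##] H move#1: H00:+1/##/##/##/../##*, H30:+1/../##/##/##/##
[##/##/##/../##] end (terminal -1, V#2); searched ../##/##/../## to 11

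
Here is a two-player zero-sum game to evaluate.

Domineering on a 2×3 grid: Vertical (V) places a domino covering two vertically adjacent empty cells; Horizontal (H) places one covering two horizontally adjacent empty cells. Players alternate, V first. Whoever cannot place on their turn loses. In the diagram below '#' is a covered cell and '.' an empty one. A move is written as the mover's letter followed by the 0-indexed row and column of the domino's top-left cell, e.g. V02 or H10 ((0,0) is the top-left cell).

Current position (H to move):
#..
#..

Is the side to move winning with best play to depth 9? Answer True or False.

ply 1, H at #../#.. | H01=+1→###/#..*; H11=+1→#../###
ply 2: ###/#.. is terminal -1 (V); from #../#.. depth 9

H winning at [#../#..]: True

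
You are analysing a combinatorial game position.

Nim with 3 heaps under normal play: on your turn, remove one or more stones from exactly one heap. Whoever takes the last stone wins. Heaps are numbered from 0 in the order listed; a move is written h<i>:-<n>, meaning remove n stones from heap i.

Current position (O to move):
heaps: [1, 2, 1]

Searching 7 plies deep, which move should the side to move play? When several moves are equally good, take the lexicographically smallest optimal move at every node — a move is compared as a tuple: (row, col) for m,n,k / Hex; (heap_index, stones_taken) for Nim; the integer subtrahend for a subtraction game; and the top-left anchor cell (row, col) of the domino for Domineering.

O's best at [(1,2,1)]: h1:-2

[(1,2,1)] O move#1: h0:-1:-1/(0,2,1), h1:-1:-1/(1,1,1), h1:-2:+1/(1,0,1)*, h2:-1:-1/(1,2,0)
[(1,0,1)] X move#2: h0:-1:-1/(0,0,1)*, h2:-1:-1/(1,0,0)
[(0,0,1)] O move#3: h2:-1:+1/(0,0,0)*
[(0,0,0)] end (terminal -1, X#4); searched (1,2,1) to 7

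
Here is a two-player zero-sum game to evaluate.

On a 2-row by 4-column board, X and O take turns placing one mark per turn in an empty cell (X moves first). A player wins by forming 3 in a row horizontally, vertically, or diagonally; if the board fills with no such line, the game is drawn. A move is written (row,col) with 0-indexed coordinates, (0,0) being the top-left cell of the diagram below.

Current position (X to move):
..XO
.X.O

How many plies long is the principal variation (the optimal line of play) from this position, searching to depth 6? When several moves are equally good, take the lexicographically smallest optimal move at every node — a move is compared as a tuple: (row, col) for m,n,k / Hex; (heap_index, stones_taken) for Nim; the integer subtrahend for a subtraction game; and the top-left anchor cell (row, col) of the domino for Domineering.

[..XO/.X.O] X move#1: (0,0):+0/X.XO/.X.O*, (0,1):+0/.XXO/.X.O, (1,0):+0/..XO/XX.O, (1,2):+0/..XO/.XXO
[X.XO/.X.O] O move#2: (0,1):+0/XOXO/.X.O*, (1,0):-1/X.XO/OX.O, (1,2):-1/X.XO/.XOO
[XOXO/.X.O] X move#3: (1,0):+0/XOXO/XX.O*, (1,2):+0/XOXO/.XXO
[XOXO/XX.O] O move#4: (1,2):+0/XOXO/XXOO*
[XOXO/XXOO] end (terminal +0, X#5); searched ..XO/.X.O to 6

PV length from [..XO/.X.O]: 4 plies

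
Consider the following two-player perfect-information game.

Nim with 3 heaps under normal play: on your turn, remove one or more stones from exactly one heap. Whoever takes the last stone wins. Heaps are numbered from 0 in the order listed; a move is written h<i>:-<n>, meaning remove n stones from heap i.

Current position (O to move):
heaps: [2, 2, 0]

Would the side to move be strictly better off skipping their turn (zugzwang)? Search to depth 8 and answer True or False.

zugzwang((2,2,0), O) = True

p1 O@[(2,2,0)]: h0:-1[(1,2,0)]-1* h0:-2[(0,2,0)]-1 h1:-1[(2,1,0)]-1 h1:-2[(2,0,0)]-1
p2 X@[(1,2,0)]: h0:-1[(0,2,0)]-1 h1:-1[(1,1,0)]+1* h1:-2[(1,0,0)]-1
p3 O@[(1,1,0)]: h0:-1[(0,1,0)]-1* h1:-1[(1,0,0)]-1
p4 X@[(0,1,0)]: h1:-1[(0,0,0)]+1*
p5 O@[(0,0,0)] terminal -1; root [(2,2,0)] d8
if O skipped the turn, X would face:
~ p1 X@[(2,2,0)]: h0:-1[(1,2,0)]-1* h0:-2[(0,2,0)]-1 h1:-1[(2,1,0)]-1 h1:-2[(2,0,0)]-1
~ p2 O@[(1,2,0)]: h0:-1[(0,2,0)]-1 h1:-1[(1,1,0)]+1* h1:-2[(1,0,0)]-1
~ p3 X@[(1,1,0)]: h0:-1[(0,1,0)]-1* h1:-1[(1,0,0)]-1
~ p4 O@[(0,1,0)]: h1:-1[(0,0,0)]+1*
~ p5 X@[(0,0,0)] terminal -1; root [(2,2,0)] d8
compare (O): move=-1 vs pass=+1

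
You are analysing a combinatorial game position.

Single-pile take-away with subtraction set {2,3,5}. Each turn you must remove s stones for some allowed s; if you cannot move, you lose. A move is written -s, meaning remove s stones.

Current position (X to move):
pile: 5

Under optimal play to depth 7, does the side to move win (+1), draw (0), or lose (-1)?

value(5, X) = +1

[5] X move#1: -2:-1/3, -3:-1/2, -5:+1/0*
[0] end (terminal -1, O#2); searched 5 to 7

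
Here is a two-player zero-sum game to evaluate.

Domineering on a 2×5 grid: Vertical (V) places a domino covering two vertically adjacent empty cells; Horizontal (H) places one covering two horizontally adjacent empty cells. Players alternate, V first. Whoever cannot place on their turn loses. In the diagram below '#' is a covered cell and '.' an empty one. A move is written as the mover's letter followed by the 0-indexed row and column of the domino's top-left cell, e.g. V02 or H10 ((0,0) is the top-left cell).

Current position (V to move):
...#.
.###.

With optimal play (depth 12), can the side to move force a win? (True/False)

V winning at [...#./.###.]: True

p1 V@[...#./.###.]: V00[#..#./####.]+1* V04[...##/.####]-1
p2 H@[#..#./####.]: H01[####./####.]-1*
p3 V@[####./####.]: V04[#####/#####]+1*
p4 H@[#####/#####] terminal -1; root [...#./.###.] d12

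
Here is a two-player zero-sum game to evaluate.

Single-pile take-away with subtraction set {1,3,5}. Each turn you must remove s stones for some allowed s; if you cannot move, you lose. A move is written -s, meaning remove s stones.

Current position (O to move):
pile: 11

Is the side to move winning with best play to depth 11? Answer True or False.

p1 O@[11]: -1[10]+1* -3[8]+1 -5[6]+1
p2 X@[10]: -1[9]-1* -3[7]-1 -5[5]-1
p3 O@[9]: -1[8]+1* -3[6]+1 -5[4]+1
p4 X@[8]: -1[7]-1* -3[5]-1 -5[3]-1
p5 O@[7]: -1[6]+1* -3[4]+1 -5[2]+1
p6 X@[6]: -1[5]-1* -3[3]-1 -5[1]-1
p7 O@[5]: -1[4]+1* -3[2]+1 -5[0]+1
p8 X@[4]: -1[3]-1* -3[1]-1
p9 O@[3]: -1[2]+1* -3[0]+1
p10 X@[2]: -1[1]-1*
p11 O@[1]: -1[0]+1*
p12 X@[0] terminal -1; root [11] d11

O winning at [11]: True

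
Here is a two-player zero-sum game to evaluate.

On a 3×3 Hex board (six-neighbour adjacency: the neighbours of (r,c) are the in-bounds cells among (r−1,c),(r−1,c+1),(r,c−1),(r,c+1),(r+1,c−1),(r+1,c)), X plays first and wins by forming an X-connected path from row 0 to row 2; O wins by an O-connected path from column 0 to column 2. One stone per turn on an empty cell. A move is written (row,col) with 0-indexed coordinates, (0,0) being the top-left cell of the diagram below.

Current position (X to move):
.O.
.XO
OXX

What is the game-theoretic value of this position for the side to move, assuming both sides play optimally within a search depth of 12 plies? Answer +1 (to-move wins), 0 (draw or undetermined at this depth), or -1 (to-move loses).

value(.O./.XO/OXX, X) = +1

[.O./.XO/OXX] X move#1: (0,0):+1/XO./.XO/OXX*, (0,2):+1/.OX/.XO/OXX, (1,0):+1/.O./XXO/OXX
[XO./.XO/OXX] O move#2: (0,2):-1/XOO/.XO/OXX*, (1,0):-1/XO./OXO/OXX
[XOO/.XO/OXX] X move#3: (1,0):+1/XOO/XXO/OXX*
[XOO/XXO/OXX] end (terminal -1, O#4); searched .O./.XO/OXX to 12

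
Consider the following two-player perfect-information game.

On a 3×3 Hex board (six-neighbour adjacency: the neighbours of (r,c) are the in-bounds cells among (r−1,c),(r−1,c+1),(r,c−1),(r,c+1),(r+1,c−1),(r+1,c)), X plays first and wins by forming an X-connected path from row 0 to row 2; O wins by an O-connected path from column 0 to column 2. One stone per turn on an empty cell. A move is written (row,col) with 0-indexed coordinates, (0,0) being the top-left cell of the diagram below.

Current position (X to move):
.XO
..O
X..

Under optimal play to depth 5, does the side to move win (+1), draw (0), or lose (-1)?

value(.XO/..O/X.., X) = +1

p1 X@[.XO/..O/X..]: (0,0)[XXO/..O/X..]+1* (1,0)[.XO/X.O/X..]+1 (1,1)[.XO/.XO/X..]+1 (2,1)[.XO/..O/XX.]+1 (2,2)[.XO/..O/X.X]+1
p2 O@[XXO/..O/X..]: (1,0)[XXO/O.O/X..]-1* (1,1)[XXO/.OO/X..]-1 (2,1)[XXO/..O/XO.]-1 (2,2)[XXO/..O/X.O]-1
p3 X@[XXO/O.O/X..]: (1,1)[XXO/OXO/X..]+1* (2,1)[XXO/O.O/XX.]-1 (2,2)[XXO/O.O/X.X]-1
p4 O@[XXO/OXO/X..] terminal -1; root [.XO/..O/X..] d5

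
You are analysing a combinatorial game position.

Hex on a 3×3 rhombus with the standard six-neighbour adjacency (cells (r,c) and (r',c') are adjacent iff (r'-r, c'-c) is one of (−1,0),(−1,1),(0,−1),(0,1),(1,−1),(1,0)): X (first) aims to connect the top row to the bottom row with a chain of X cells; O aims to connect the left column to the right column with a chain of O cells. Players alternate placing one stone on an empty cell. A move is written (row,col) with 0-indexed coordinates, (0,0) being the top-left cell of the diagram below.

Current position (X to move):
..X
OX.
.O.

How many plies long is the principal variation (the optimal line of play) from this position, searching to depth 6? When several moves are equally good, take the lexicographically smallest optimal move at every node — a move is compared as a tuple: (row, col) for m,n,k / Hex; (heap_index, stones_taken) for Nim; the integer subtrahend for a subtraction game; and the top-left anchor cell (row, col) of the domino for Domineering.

PV length from [..X/OX./.O.]: 5 plies

ply 1, X at ..X/OX./.O. | (0,0)=-1→X.X/OX./.O.; (0,1)=-1→.XX/OX./.O.; (1,2)=+1→..X/OXX/.O.*; (2,0)=+1→..X/OX./XO.; (2,2)=+1→..X/OX./.OX
ply 2, O at ..X/OXX/.O. | (0,0)=-1→O.X/OXX/.O.*; (0,1)=-1→.OX/OXX/.O.; (2,0)=-1→..X/OXX/OO.; (2,2)=-1→..X/OXX/.OO
ply 3, X at O.X/OXX/.O. | (0,1)=+1→OXX/OXX/.O.*; (2,0)=+1→O.X/OXX/XO.; (2,2)=+1→O.X/OXX/.OX
ply 4, O at OXX/OXX/.O. | (2,0)=-1→OXX/OXX/OO.*; (2,2)=-1→OXX/OXX/.OO
ply 5, X at OXX/OXX/OO. | (2,2)=+1→OXX/OXX/OOX*
ply 6: OXX/OXX/OOX is terminal -1 (O); from ..X/OX./.O. depth 6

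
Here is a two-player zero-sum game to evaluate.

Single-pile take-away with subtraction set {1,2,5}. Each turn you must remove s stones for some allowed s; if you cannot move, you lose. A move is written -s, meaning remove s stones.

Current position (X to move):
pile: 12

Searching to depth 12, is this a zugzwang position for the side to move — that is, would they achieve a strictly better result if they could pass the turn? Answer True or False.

zugzwang(12, X) = True

ply 1, X at 12 | -1=-1→11*; -2=-1→10; -5=-1→7
ply 2, O at 11 | -1=-1→10; -2=+1→9*; -5=+1→6
ply 3, X at 9 | -1=-1→8*; -2=-1→7; -5=-1→4
ply 4, O at 8 | -1=-1→7; -2=+1→6*; -5=+1→3
ply 5, X at 6 | -1=-1→5*; -2=-1→4; -5=-1→1
ply 6, O at 5 | -1=-1→4; -2=+1→3*; -5=+1→0
ply 7, X at 3 | -1=-1→2*; -2=-1→1
ply 8, O at 2 | -1=-1→1; -2=+1→0*
ply 9: 0 is terminal -1 (X); from 12 depth 12
if X skipped the turn, O would face:
~ ply 1, O at 12 | -1=-1→11*; -2=-1→10; -5=-1→7
~ ply 2, X at 11 | -1=-1→10; -2=+1→9*; -5=+1→6
~ ply 3, O at 9 | -1=-1→8*; -2=-1→7; -5=-1→4
~ ply 4, X at 8 | -1=-1→7; -2=+1→6*; -5=+1→3
~ ply 5, O at 6 | -1=-1→5*; -2=-1→4; -5=-1→1
~ ply 6, X at 5 | -1=-1→4; -2=+1→3*; -5=+1→0
~ ply 7, O at 3 | -1=-1→2*; -2=-1→1
~ ply 8, X at 2 | -1=-1→1; -2=+1→0*
~ ply 9: 0 is terminal -1 (O); from 12 depth 12
compare (X): move=-1 vs pass=+1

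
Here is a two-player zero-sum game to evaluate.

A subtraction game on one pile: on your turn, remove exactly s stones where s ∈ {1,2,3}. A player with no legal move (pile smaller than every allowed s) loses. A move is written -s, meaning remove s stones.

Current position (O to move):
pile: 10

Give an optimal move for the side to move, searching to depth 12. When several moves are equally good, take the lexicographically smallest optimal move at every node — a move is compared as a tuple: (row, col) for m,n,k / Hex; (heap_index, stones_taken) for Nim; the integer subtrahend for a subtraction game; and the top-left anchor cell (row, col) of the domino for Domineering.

O's best at [10]: -2

[10] O move#1: -1:-1/9, -2:+1/8*, -3:-1/7
[8] X move#2: -1:-1/7*, -2:-1/6, -3:-1/5
[7] O move#3: -1:-1/6, -2:-1/5, -3:+1/4*
[4] X move#4: -1:-1/3*, -2:-1/2, -3:-1/1
[3] O move#5: -1:-1/2, -2:-1/1, -3:+1/0*
[0] end (terminal -1, X#6); searched 10 to 12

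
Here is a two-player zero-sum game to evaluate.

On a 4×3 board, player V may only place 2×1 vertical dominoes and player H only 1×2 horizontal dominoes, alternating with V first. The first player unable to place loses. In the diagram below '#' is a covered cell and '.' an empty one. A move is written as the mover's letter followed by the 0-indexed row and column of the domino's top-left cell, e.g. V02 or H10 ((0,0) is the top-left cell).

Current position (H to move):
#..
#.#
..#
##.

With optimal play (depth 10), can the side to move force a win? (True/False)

H winning at [#../#.#/..#/##.]: False

p1 H@[#../#.#/..#/##.]: H01[###/#.#/..#/##.]-1* H20[#../#.#/###/##.]-1
p2 V@[###/#.#/..#/##.]: V11[###/###/.##/##.]+1*
p3 H@[###/###/.##/##.] terminal -1; root [#../#.#/..#/##.] d10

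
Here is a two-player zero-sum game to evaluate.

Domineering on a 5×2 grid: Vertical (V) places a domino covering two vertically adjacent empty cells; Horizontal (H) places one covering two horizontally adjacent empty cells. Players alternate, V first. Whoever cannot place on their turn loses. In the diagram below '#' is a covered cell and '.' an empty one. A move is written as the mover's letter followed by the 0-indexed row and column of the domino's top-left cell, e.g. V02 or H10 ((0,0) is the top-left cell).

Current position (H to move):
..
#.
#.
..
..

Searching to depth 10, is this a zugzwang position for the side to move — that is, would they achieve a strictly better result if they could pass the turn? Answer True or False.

zugzwang(../#./#./../.., H) = False

ply 1, H at ../#./#./../.. | H00=-1→##/#./#./../..; H30=+1→../#./#./##/..*; H40=+1→../#./#./../##
ply 2, V at ../#./#./##/.. | V01=-1→.#/##/#./##/..*; V11=-1→../##/##/##/..
ply 3, H at .#/##/#./##/.. | H40=+1→.#/##/#./##/##*
ply 4: .#/##/#./##/## is terminal -1 (V); from ../#./#./../.. depth 10
suppose H passes — search the same position with V to move:
pass> ply 1, V at ../#./#./../.. | V01=-1→.#/##/#./../..; V11=-1→../##/##/../..; V21=+1→../#./##/.#/..*; V30=+1→../#./#./#./#.; V31=+1→../#./#./.#/.#
pass> ply 2, H at ../#./##/.#/.. | H00=-1→##/#./##/.#/..*; H40=-1→../#./##/.#/##
pass> ply 3, V at ##/#./##/.#/.. | V30=+1→##/#./##/##/#.*
pass> ply 4: ##/#./##/##/#. is terminal -1 (H); from ../#./#./../.. depth 10
for H: play +1, pass -1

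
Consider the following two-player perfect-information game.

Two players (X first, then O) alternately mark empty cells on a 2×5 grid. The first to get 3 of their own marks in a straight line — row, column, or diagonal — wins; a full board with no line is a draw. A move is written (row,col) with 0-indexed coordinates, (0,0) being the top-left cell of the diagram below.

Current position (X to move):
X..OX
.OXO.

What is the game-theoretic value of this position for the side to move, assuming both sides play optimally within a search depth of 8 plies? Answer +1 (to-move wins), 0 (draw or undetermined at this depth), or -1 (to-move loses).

value(X..OX/.OXO., X) = 0

ply 1, X at X..OX/.OXO. | (0,1)=+0→XX.OX/.OXO.*; (0,2)=+0→X.XOX/.OXO.; (1,0)=+0→X..OX/XOXO.; (1,4)=+0→X..OX/.OXOX
ply 2, O at XX.OX/.OXO. | (0,2)=+0→XXOOX/.OXO.*; (1,0)=-1→XX.OX/OOXO.; (1,4)=-1→XX.OX/.OXOO
ply 3, X at XXOOX/.OXO. | (1,0)=+0→XXOOX/XOXO.*; (1,4)=+0→XXOOX/.OXOX
ply 4, O at XXOOX/XOXO. | (1,4)=+0→XXOOX/XOXOO*
ply 5: XXOOX/XOXOO is terminal +0 (X); from X..OX/.OXO. depth 8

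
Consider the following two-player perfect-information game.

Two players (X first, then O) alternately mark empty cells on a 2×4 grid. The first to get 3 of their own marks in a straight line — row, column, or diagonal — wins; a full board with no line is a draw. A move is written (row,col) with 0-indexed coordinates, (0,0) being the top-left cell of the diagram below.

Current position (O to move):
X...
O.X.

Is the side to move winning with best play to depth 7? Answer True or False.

O winning at [X.../O.X.]: False

[X.../O.X.] O move#1: (0,1):+0/XO../O.X.*, (0,2):+0/X.O./O.X., (0,3):+0/X..O/O.X., (1,1):+0/X.../OOX., (1,3):+0/X.../O.XO
[XO../O.X.] X move#2: (0,2):+0/XOX./O.X.*, (0,3):+0/XO.X/O.X., (1,1):+0/XO../OXX., (1,3):+0/XO../O.XX
[XOX./O.X.] O move#3: (0,3):+0/XOXO/O.X.*, (1,1):+0/XOX./OOX., (1,3):+0/XOX./O.XO
[XOXO/O.X.] X move#4: (1,1):+0/XOXO/OXX.*, (1,3):+0/XOXO/O.XX
[XOXO/OXX.] O move#5: (1,3):+0/XOXO/OXXO*
[XOXO/OXXO] end (terminal +0, X#6); searched X.../O.X. to 7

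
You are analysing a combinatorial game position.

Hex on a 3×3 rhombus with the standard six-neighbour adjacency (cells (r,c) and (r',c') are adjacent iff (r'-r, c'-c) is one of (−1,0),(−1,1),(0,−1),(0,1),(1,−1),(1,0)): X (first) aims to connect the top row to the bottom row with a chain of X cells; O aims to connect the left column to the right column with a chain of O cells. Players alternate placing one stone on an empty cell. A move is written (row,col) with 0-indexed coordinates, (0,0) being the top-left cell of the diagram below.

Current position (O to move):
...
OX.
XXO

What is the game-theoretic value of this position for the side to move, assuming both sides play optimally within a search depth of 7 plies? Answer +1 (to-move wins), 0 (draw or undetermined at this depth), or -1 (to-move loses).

value(.../OX./XXO, O) = -1

ply 1, O at .../OX./XXO | (0,0)=-1→O../OX./XXO*; (0,1)=-1→.O./OX./XXO; (0,2)=-1→..O/OX./XXO; (1,2)=-1→.../OXO/XXO
ply 2, X at O../OX./XXO | (0,1)=+1→OX./OX./XXO*; (0,2)=+1→O.X/OX./XXO; (1,2)=+1→O../OXX/XXO
ply 3: OX./OX./XXO is terminal -1 (O); from .../OX./XXO depth 7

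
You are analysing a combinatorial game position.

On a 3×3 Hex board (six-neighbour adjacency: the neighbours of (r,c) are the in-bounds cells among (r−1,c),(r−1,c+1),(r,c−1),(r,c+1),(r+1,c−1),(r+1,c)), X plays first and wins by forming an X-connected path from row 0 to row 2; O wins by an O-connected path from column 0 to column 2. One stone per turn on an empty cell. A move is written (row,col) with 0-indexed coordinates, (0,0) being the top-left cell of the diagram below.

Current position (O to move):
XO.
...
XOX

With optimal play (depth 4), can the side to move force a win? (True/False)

O winning at [XO./.../XOX]: False

p1 O@[XO./.../XOX]: (0,2)[XOO/.../XOX]-1* (1,0)[XO./O../XOX]-1 (1,1)[XO./.O./XOX]-1 (1,2)[XO./..O/XOX]-1
p2 X@[XOO/.../XOX]: (1,0)[XOO/X../XOX]+1* (1,1)[XOO/.X./XOX]-1 (1,2)[XOO/..X/XOX]-1
p3 O@[XOO/X../XOX] terminal -1; root [XO./.../XOX] d4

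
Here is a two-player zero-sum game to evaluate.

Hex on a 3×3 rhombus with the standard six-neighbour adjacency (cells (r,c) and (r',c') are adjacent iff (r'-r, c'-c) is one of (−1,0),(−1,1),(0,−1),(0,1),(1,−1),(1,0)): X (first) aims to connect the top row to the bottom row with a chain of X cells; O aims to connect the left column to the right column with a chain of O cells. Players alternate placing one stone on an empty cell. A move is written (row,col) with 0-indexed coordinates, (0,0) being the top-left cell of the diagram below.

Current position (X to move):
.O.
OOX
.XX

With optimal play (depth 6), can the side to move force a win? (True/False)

X winning at [.O./OOX/.XX]: True

p1 X@[.O./OOX/.XX]: (0,0)[XO./OOX/.XX]-1 (0,2)[.OX/OOX/.XX]+1* (2,0)[.O./OOX/XXX]-1
p2 O@[.OX/OOX/.XX] terminal -1; root [.O./OOX/.XX] d6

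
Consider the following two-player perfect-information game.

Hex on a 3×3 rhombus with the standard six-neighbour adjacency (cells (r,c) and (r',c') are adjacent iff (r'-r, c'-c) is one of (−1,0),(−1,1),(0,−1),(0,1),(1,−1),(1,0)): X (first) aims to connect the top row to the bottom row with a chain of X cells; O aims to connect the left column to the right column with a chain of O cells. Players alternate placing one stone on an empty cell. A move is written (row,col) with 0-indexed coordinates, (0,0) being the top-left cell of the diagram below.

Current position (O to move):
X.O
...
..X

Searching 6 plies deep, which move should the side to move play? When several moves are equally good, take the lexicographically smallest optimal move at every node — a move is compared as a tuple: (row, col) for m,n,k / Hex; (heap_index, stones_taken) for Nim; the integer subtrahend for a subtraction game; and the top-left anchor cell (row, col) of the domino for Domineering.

O's best at [X.O/.../..X]: (1,0)

ply 1, O at X.O/.../..X | (0,1)=-1→XOO/.../..X; (1,0)=+1→X.O/O../..X*; (1,1)=+1→X.O/.O./..X; (1,2)=-1→X.O/..O/..X; (2,0)=-1→X.O/.../O.X; (2,1)=-1→X.O/.../.OX
ply 2, X at X.O/O../..X | (0,1)=-1→XXO/O../..X*; (1,1)=-1→X.O/OX./..X; (1,2)=-1→X.O/O.X/..X; (2,0)=-1→X.O/O../X.X; (2,1)=-1→X.O/O../.XX
ply 3, O at XXO/O../..X | (1,1)=+1→XXO/OO./..X*; (1,2)=-1→XXO/O.O/..X; (2,0)=-1→XXO/O../O.X; (2,1)=-1→XXO/O../.OX
ply 4: XXO/OO./..X is terminal -1 (X); from X.O/.../..X depth 6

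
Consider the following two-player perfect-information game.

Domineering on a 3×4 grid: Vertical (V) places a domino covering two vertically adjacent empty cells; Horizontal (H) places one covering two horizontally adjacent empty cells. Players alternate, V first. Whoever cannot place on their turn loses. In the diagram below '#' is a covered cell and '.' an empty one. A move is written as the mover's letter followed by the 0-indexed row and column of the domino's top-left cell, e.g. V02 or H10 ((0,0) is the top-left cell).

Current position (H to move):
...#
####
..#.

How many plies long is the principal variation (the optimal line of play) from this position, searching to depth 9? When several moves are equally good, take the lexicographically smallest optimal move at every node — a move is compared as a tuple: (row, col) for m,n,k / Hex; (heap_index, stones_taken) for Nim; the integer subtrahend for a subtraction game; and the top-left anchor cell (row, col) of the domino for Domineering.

ply 1, H at ...#/####/..#. | H00=+1→##.#/####/..#.*; H01=+1→.###/####/..#.; H20=+1→...#/####/###.
ply 2: ##.#/####/..#. is terminal -1 (V); from ...#/####/..#. depth 9

PV length from [...#/####/..#.]: 1 ply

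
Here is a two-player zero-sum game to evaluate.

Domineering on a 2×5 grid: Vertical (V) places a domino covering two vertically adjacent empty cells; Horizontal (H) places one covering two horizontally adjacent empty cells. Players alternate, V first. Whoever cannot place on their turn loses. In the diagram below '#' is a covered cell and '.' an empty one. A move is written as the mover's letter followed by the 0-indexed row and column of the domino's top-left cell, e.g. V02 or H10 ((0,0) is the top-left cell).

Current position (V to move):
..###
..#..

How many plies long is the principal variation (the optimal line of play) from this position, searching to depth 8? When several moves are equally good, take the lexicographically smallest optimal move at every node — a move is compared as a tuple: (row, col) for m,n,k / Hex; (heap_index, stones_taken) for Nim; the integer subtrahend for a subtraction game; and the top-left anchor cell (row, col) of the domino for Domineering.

PV length from [..###/..#..]: 3 plies

[..###/..#..] V move#1: V00:+1/#.###/#.#..*, V01:+1/.####/.##..
[#.###/#.#..] H move#2: H13:-1/#.###/#.###*
[#.###/#.###] V move#3: V01:+1/#####/#####*
[#####/#####] end (terminal -1, H#4); searched ..###/..#.. to 8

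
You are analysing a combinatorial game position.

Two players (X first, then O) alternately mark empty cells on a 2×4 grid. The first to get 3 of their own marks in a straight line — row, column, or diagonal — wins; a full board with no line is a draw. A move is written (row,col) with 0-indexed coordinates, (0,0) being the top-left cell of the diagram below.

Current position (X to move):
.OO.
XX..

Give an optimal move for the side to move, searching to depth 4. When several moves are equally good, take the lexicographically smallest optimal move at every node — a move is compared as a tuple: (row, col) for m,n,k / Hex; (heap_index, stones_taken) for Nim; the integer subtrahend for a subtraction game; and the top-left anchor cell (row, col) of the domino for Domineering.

X's best at [.OO./XX..]: (1,2)

[.OO./XX..] X move#1: (0,0):-1/XOO./XX.., (0,3):-1/.OOX/XX.., (1,2):+1/.OO./XXX.*, (1,3):-1/.OO./XX.X
[.OO./XXX.] end (terminal -1, O#2); searched .OO./XX.. to 4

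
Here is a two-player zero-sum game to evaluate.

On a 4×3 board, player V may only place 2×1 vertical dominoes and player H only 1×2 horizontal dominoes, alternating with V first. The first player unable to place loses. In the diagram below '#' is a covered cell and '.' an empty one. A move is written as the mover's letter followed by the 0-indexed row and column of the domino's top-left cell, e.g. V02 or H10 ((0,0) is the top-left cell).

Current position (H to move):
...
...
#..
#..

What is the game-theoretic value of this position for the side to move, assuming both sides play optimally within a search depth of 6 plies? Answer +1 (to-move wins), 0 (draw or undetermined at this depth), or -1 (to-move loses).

[.../.../#../#..] H move#1: H00:-1/##./.../#../#..*, H01:-1/.##/.../#../#.., H10:-1/.../##./#../#.., H11:-1/.../.##/#../#.., H21:-1/.../.../###/#.., H31:-1/.../.../#../###
[##./.../#../#..] V move#2: V02:-1/###/..#/#../#.., V11:+1/##./.#./##./#..*, V12:+1/##./..#/#.#/#.., V21:+1/##./.../##./##., V22:+1/##./.../#.#/#.#
[##./.#./##./#..] H move#3: H31:-1/##./.#./##./###*
[##./.#./##./###] V move#4: V02:+1/###/.##/##./###*, V12:+1/##./.##/###/###
[###/.##/##./###] end (terminal -1, H#5); searched .../.../#../#.. to 6

value(.../.../#../#.., H) = -1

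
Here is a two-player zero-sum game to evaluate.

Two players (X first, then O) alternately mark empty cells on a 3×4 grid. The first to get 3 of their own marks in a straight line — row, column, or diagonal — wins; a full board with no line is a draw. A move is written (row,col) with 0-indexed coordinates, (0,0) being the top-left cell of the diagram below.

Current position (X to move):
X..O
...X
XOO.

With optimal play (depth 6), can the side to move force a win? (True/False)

ply 1, X at X..O/...X/XOO. | (0,1)=-1→XX.O/...X/XOO.; (0,2)=-1→X.XO/...X/XOO.; (1,0)=+1→X..O/X..X/XOO.*; (1,1)=-1→X..O/.X.X/XOO.; (1,2)=-1→X..O/..XX/XOO.; (2,3)=-1→X..O/...X/XOOX
ply 2: X..O/X..X/XOO. is terminal -1 (O); from X..O/...X/XOO. depth 6

X winning at [X..O/...X/XOO.]: True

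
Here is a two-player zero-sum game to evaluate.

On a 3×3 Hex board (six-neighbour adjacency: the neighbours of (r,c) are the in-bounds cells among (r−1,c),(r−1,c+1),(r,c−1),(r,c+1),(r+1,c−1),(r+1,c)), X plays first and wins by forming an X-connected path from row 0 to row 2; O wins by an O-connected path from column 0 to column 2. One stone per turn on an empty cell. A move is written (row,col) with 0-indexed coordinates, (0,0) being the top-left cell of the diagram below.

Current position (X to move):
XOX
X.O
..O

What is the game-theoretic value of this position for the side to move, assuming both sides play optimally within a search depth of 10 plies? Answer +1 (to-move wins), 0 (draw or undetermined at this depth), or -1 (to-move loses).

[XOX/X.O/..O] X move#1: (1,1):+1/XOX/XXO/..O*, (2,0):+1/XOX/X.O/X.O, (2,1):+1/XOX/X.O/.XO
[XOX/XXO/..O] O move#2: (2,0):-1/XOX/XXO/O.O*, (2,1):-1/XOX/XXO/.OO
[XOX/XXO/O.O] X move#3: (2,1):+1/XOX/XXO/OXO*
[XOX/XXO/OXO] end (terminal -1, O#4); searched XOX/X.O/..O to 10

value(XOX/X.O/..O, X) = +1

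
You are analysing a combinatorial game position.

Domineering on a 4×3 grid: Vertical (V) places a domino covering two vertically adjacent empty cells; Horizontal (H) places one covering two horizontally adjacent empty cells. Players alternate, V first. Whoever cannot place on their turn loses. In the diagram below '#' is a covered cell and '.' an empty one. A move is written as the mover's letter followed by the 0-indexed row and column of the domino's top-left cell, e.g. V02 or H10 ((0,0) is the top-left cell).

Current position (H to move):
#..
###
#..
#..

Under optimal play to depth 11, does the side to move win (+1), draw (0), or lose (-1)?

value(#../###/#../#.., H) = +1

[#../###/#../#..] H move#1: H01:-1/###/###/#../#.., H21:+1/#../###/###/#..*, H31:+1/#../###/#../###
[#../###/###/#..] end (terminal -1, V#2); searched #../###/#../#.. to 11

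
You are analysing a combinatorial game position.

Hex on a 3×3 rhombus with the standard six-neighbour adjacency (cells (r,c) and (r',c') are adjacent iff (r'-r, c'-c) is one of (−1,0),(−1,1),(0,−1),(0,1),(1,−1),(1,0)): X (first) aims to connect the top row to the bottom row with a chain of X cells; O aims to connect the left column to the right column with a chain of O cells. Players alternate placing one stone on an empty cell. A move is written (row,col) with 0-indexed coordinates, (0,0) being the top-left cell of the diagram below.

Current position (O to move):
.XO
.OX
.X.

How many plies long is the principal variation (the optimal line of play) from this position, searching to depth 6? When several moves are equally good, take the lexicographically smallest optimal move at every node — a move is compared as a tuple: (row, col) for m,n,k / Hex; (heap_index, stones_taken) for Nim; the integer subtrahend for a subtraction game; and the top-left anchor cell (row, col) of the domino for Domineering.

PV length from [.XO/.OX/.X.]: 3 plies

p1 O@[.XO/.OX/.X.]: (0,0)[OXO/.OX/.X.]+1* (1,0)[.XO/OOX/.X.]+1 (2,0)[.XO/.OX/OX.]+1 (2,2)[.XO/.OX/.XO]+1
p2 X@[OXO/.OX/.X.]: (1,0)[OXO/XOX/.X.]-1* (2,0)[OXO/.OX/XX.]-1 (2,2)[OXO/.OX/.XX]-1
p3 O@[OXO/XOX/.X.]: (2,0)[OXO/XOX/OX.]+1* (2,2)[OXO/XOX/.XO]-1
p4 X@[OXO/XOX/OX.] terminal -1; root [.XO/.OX/.X.] d6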